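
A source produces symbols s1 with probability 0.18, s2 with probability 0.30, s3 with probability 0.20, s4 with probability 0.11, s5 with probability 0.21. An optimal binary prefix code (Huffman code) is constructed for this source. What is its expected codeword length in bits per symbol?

2.29 bits/symbol

Repeatedly combine the two least-probable nodes; the expected code length is the sum of the merged weights.
merge 11/100 + 9/50 → 29/100
merge 1/5 + 21/100 → 41/100
merge 29/100 + 3/10 → 59/100
merge 41/100 + 59/100 → 1
L = 29/100 + 41/100 + 59/100 + 1 = 229/100 = 2.29 bits/symbol.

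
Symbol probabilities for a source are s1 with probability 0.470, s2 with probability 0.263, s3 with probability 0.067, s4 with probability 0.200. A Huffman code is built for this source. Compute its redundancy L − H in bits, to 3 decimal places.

Entropy H = −Σ p log₂ p ≈ 1.7444 bits.
Huffman merges: 67/1000+1/5→267/1000; 263/1000+267/1000→53/100; 47/100+53/100→1. L = 1797/1000 ≈ 1.7970.
L − H = 1.7970 − 1.7444 = 0.053 bits.

0.053 bits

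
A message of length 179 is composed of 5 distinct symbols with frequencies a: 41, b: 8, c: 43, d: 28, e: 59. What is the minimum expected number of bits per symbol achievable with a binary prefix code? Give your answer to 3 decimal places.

2.201 bits/symbol

Probabilities are the counts divided by 179.
Repeatedly combine the two least-probable nodes; the expected code length is the sum of the merged weights.
merge 8/179 + 28/179 → 36/179
merge 36/179 + 41/179 → 77/179
merge 43/179 + 59/179 → 102/179
merge 77/179 + 102/179 → 1
L = 36/179 + 77/179 + 102/179 + 1 = 394/179 ≈ 2.201 bits/symbol.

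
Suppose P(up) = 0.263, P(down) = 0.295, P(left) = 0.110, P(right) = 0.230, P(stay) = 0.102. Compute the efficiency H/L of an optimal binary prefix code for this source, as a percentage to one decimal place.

Entropy H = −Σ p log₂ p ≈ 2.2002 bits.
Huffman merges: 51/500+11/100→53/250; 53/250+23/100→221/500; 263/1000+59/200→279/500; 221/500+279/500→1. L = 553/250 ≈ 2.2120.
Efficiency = H/L = 2.2002/2.2120 = 99.5%.

99.5%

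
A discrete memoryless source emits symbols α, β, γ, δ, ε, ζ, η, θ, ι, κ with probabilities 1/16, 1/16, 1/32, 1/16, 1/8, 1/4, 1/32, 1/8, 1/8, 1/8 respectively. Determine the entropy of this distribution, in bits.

3.0625 bits

Each probability is a power of 1/2, so log₂(1/p) is an integer.
H = Σ p·log₂(1/p) = 1/16·4 + 1/16·4 + 1/32·5 + 1/16·4 + 1/8·3 + 1/4·2 + 1/32·5 + 1/8·3 + 1/8·3 + 1/8·3 = 3.0625 bits.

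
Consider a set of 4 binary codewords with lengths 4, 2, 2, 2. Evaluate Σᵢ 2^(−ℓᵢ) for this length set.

With common denominator 2^4 = 16: Σ 2^(−ℓᵢ) = 1/16 + 4/16 + 4/16 + 4/16 = 13/16 = 0.8125.

0.8125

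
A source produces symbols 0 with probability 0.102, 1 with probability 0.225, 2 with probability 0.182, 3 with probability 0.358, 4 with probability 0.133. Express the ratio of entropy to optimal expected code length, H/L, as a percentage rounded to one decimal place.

97.8%

Entropy H = −Σ p log₂ p ≈ 2.1851 bits.
Huffman merges: 51/500+133/1000→47/200; 91/500+9/40→407/1000; 47/200+179/500→593/1000; 407/1000+593/1000→1. L = 447/200 ≈ 2.2350.
Efficiency = H/L = 2.1851/2.2350 = 97.8%.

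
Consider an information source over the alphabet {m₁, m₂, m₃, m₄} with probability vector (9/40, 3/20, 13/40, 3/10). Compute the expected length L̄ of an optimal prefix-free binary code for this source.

2 bits/symbol

Repeatedly combine the two least-probable nodes; the expected code length is the sum of the merged weights.
merge 3/20 + 9/40 → 3/8
merge 3/10 + 13/40 → 5/8
merge 3/8 + 5/8 → 1
L = 3/8 + 5/8 + 1 = 2 bits/symbol.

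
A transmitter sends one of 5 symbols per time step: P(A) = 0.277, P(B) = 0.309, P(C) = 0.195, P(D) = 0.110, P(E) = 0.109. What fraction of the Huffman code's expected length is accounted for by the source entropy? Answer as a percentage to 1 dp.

98.9%

Entropy H = −Σ p log₂ p ≈ 2.1953 bits.
Huffman merges: 109/1000+11/100→219/1000; 39/200+219/1000→207/500; 277/1000+309/1000→293/500; 207/500+293/500→1. L = 2219/1000 ≈ 2.2190.
Efficiency = H/L = 2.1953/2.2190 = 98.9%.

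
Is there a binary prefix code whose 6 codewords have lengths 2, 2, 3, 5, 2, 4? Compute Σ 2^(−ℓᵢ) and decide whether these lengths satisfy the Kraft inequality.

0.96875; yes

With common denominator 2^5 = 32: Σ 2^(−ℓᵢ) = 8/32 + 8/32 + 4/32 + 1/32 + 8/32 + 2/32 = 31/32 = 0.96875.
Kraft's inequality requires Σ ≤ 1; here Σ = 0.96875 ≤ 1, so such a prefix code exists.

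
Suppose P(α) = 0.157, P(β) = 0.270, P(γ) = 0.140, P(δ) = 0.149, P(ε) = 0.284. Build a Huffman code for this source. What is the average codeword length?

Repeatedly combine the two least-probable nodes; the expected code length is the sum of the merged weights.
merge 7/50 + 149/1000 → 289/1000
merge 157/1000 + 27/100 → 427/1000
merge 71/250 + 289/1000 → 573/1000
merge 427/1000 + 573/1000 → 1
L = 289/1000 + 427/1000 + 573/1000 + 1 = 2289/1000 = 2.289 bits/symbol.

2.289 bits/symbol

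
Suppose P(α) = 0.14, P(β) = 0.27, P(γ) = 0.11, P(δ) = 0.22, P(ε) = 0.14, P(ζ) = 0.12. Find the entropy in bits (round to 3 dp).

2.502 bits

H = −Σ pᵢ log₂ pᵢ.
−0.14·log₂(0.14) = 0.3971
−0.27·log₂(0.27) = 0.5100
−0.11·log₂(0.11) = 0.3503
−0.22·log₂(0.22) = 0.4806
−0.14·log₂(0.14) = 0.3971
−0.12·log₂(0.12) = 0.3671
Sum ≈ 2.5022 → 2.502 bits.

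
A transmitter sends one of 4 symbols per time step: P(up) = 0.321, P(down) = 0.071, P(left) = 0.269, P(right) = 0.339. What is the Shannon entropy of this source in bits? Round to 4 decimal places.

1.8358 bits

H = −Σ pᵢ log₂ pᵢ.
−0.321·log₂(0.321) = 0.5262
−0.071·log₂(0.071) = 0.2709
−0.269·log₂(0.269) = 0.5096
−0.339·log₂(0.339) = 0.5291
Sum ≈ 1.8358 → 1.8358 bits.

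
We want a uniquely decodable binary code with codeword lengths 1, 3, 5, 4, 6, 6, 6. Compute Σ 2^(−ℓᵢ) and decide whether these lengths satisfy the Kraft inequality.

0.765625; yes

With common denominator 2^6 = 64: Σ 2^(−ℓᵢ) = 32/64 + 8/64 + 2/64 + 4/64 + 1/64 + 1/64 + 1/64 = 49/64 = 0.765625.
Kraft's inequality requires Σ ≤ 1; here Σ = 0.765625 ≤ 1, so such a prefix code exists.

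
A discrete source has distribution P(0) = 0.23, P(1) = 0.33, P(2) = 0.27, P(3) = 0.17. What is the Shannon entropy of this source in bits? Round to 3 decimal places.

1.960 bits

H = −Σ pᵢ log₂ pᵢ.
−0.23·log₂(0.23) = 0.4877
−0.33·log₂(0.33) = 0.5278
−0.27·log₂(0.27) = 0.5100
−0.17·log₂(0.17) = 0.4346
Sum ≈ 1.9601 → 1.960 bits.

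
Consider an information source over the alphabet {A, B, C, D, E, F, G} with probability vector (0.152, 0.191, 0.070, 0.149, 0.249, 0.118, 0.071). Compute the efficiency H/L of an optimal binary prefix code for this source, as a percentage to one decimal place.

99.3%

Entropy H = −Σ p log₂ p ≈ 2.6813 bits.
Huffman merges: 7/100+71/1000→141/1000; 59/500+141/1000→259/1000; 149/1000+19/125→301/1000; 191/1000+249/1000→11/25; 259/1000+301/1000→14/25; 11/25+14/25→1. L = 2701/1000 ≈ 2.7010.
Efficiency = H/L = 2.6813/2.7010 = 99.3%.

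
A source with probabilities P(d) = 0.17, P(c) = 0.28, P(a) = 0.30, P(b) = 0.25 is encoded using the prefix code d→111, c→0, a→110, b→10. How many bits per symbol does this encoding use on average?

L̄ = Σ pᵢ·ℓᵢ = 0.17·3 + 0.28·1 + 0.30·3 + 0.25·2 = 2.19 bits/symbol.

2.19 bits/symbol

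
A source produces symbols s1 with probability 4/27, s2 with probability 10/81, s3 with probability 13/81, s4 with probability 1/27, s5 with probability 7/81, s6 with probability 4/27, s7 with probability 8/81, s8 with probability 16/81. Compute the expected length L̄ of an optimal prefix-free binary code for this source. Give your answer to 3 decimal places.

2.926 bits/symbol

Repeatedly combine the two least-probable nodes; the expected code length is the sum of the merged weights.
merge 1/27 + 7/81 → 10/81
merge 8/81 + 10/81 → 2/9
merge 10/81 + 4/27 → 22/81
merge 4/27 + 13/81 → 25/81
merge 16/81 + 2/9 → 34/81
merge 22/81 + 25/81 → 47/81
merge 34/81 + 47/81 → 1
L = 10/81 + 2/9 + 22/81 + 25/81 + 34/81 + 47/81 + 1 = 79/27 ≈ 2.926 bits/symbol.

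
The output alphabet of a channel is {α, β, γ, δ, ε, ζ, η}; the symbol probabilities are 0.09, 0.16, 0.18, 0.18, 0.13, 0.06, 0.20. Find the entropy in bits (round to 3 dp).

2.717 bits

H = −Σ pᵢ log₂ pᵢ.
−0.09·log₂(0.09) = 0.3127
−0.16·log₂(0.16) = 0.4230
−0.18·log₂(0.18) = 0.4453
−0.18·log₂(0.18) = 0.4453
−0.13·log₂(0.13) = 0.3826
−0.06·log₂(0.06) = 0.2435
−0.20·log₂(0.20) = 0.4644
Sum ≈ 2.7168 → 2.717 bits.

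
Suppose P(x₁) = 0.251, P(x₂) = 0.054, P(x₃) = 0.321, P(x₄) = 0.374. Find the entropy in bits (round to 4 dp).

1.7848 bits

H = −Σ pᵢ log₂ pᵢ.
−0.251·log₂(0.251) = 0.5006
−0.054·log₂(0.054) = 0.2274
−0.321·log₂(0.321) = 0.5262
−0.374·log₂(0.374) = 0.5307
Sum ≈ 1.7848 → 1.7848 bits.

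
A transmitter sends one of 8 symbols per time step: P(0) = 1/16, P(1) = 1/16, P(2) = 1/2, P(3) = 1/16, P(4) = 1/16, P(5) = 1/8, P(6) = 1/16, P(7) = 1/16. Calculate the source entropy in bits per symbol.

2.375 bits

Each probability is a power of 1/2, so log₂(1/p) is an integer.
H = Σ p·log₂(1/p) = 1/16·4 + 1/16·4 + 1/2·1 + 1/16·4 + 1/16·4 + 1/8·3 + 1/16·4 + 1/16·4 = 2.375 bits.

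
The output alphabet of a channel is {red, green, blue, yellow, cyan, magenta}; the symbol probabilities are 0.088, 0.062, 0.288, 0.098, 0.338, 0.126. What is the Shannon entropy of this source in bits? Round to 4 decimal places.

H = −Σ pᵢ log₂ pᵢ.
−0.088·log₂(0.088) = 0.3086
−0.062·log₂(0.062) = 0.2487
−0.288·log₂(0.288) = 0.5172
−0.098·log₂(0.098) = 0.3284
−0.338·log₂(0.338) = 0.5289
−0.126·log₂(0.126) = 0.3766
Sum ≈ 2.3084 → 2.3084 bits.

2.3084 bits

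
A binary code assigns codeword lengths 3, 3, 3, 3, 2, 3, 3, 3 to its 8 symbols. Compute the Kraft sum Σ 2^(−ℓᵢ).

With common denominator 2^3 = 8: Σ 2^(−ℓᵢ) = 1/8 + 1/8 + 1/8 + 1/8 + 2/8 + 1/8 + 1/8 + 1/8 = 9/8 = 1.125.

1.125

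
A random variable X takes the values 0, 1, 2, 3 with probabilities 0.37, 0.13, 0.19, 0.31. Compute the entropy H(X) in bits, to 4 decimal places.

1.8924 bits

H = −Σ pᵢ log₂ pᵢ.
−0.37·log₂(0.37) = 0.5307
−0.13·log₂(0.13) = 0.3826
−0.19·log₂(0.19) = 0.4552
−0.31·log₂(0.31) = 0.5238
Sum ≈ 1.8924 → 1.8924 bits.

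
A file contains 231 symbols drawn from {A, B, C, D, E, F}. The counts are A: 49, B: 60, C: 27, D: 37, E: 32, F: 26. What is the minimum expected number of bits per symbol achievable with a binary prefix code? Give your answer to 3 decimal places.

2.528 bits/symbol

Probabilities are the counts divided by 231.
Repeatedly combine the two least-probable nodes; the expected code length is the sum of the merged weights.
merge 26/231 + 9/77 → 53/231
merge 32/231 + 37/231 → 23/77
merge 7/33 + 53/231 → 34/77
merge 20/77 + 23/77 → 43/77
merge 34/77 + 43/77 → 1
L = 53/231 + 23/77 + 34/77 + 43/77 + 1 = 584/231 ≈ 2.528 bits/symbol.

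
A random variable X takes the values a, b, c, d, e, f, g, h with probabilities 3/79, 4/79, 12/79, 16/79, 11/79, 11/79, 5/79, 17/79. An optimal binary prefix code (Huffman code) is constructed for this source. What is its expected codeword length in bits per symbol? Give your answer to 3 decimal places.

Repeatedly combine the two least-probable nodes; the expected code length is the sum of the merged weights.
merge 3/79 + 4/79 → 7/79
merge 5/79 + 7/79 → 12/79
merge 11/79 + 11/79 → 22/79
merge 12/79 + 12/79 → 24/79
merge 16/79 + 17/79 → 33/79
merge 22/79 + 24/79 → 46/79
merge 33/79 + 46/79 → 1
L = 7/79 + 12/79 + 22/79 + 24/79 + 33/79 + 46/79 + 1 = 223/79 ≈ 2.823 bits/symbol.

2.823 bits/symbol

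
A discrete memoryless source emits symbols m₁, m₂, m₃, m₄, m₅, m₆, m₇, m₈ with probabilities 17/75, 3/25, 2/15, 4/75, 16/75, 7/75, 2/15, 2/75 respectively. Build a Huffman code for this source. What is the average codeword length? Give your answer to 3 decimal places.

2.813 bits/symbol

Repeatedly combine the two least-probable nodes; the expected code length is the sum of the merged weights.
merge 2/75 + 4/75 → 2/25
merge 2/25 + 7/75 → 13/75
merge 3/25 + 2/15 → 19/75
merge 2/15 + 13/75 → 23/75
merge 16/75 + 17/75 → 11/25
merge 19/75 + 23/75 → 14/25
merge 11/25 + 14/25 → 1
L = 2/25 + 13/75 + 19/75 + 23/75 + 11/25 + 14/25 + 1 = 211/75 ≈ 2.813 bits/symbol.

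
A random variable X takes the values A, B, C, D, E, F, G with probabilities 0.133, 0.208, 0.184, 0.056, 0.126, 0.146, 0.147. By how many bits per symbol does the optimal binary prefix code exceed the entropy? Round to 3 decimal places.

Entropy H = −Σ p log₂ p ≈ 2.7290 bits.
Huffman merges: 7/125+63/500→91/500; 133/1000+73/500→279/1000; 147/1000+91/500→329/1000; 23/125+26/125→49/125; 279/1000+329/1000→76/125; 49/125+76/125→1. L = 279/100 ≈ 2.7900.
L − H = 2.7900 − 2.7290 = 0.061 bits.

0.061 bits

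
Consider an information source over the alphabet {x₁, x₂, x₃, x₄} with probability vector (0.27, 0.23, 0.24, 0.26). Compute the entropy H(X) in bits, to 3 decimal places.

H = −Σ pᵢ log₂ pᵢ.
−0.27·log₂(0.27) = 0.5100
−0.23·log₂(0.23) = 0.4877
−0.24·log₂(0.24) = 0.4941
−0.26·log₂(0.26) = 0.5053
Sum ≈ 1.9971 → 1.997 bits.

1.997 bits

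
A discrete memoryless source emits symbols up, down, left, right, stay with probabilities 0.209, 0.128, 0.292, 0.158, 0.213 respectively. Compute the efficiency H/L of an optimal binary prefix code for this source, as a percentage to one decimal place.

99.1%

Entropy H = −Σ p log₂ p ≈ 2.2660 bits.
Huffman merges: 16/125+79/500→143/500; 209/1000+213/1000→211/500; 143/500+73/250→289/500; 211/500+289/500→1. L = 1143/500 ≈ 2.2860.
Efficiency = H/L = 2.2660/2.2860 = 99.1%.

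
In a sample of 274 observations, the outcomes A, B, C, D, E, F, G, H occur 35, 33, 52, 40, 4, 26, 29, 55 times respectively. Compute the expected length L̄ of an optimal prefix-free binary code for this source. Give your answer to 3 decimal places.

2.909 bits/symbol

Probabilities are the counts divided by 274.
Repeatedly combine the two least-probable nodes; the expected code length is the sum of the merged weights.
merge 2/137 + 13/137 → 15/137
merge 29/274 + 15/137 → 59/274
merge 33/274 + 35/274 → 34/137
merge 20/137 + 26/137 → 46/137
merge 55/274 + 59/274 → 57/137
merge 34/137 + 46/137 → 80/137
merge 57/137 + 80/137 → 1
L = 15/137 + 59/274 + 34/137 + 46/137 + 57/137 + 80/137 + 1 = 797/274 ≈ 2.909 bits/symbol.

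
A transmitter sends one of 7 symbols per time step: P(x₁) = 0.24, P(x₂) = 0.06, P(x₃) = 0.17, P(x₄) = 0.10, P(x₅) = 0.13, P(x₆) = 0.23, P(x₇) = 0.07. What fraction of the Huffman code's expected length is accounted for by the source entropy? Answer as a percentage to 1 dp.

Entropy H = −Σ p log₂ p ≈ 2.6433 bits.
Huffman merges: 3/50+7/100→13/100; 1/10+13/100→23/100; 13/100+17/100→3/10; 23/100+23/100→23/50; 6/25+3/10→27/50; 23/50+27/50→1. L = 133/50 ≈ 2.6600.
Efficiency = H/L = 2.6433/2.6600 = 99.4%.

99.4%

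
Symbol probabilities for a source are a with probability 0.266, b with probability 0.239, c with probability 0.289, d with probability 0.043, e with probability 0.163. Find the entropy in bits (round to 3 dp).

H = −Σ pᵢ log₂ pᵢ.
−0.266·log₂(0.266) = 0.5082
−0.239·log₂(0.239) = 0.4935
−0.289·log₂(0.289) = 0.5176
−0.043·log₂(0.043) = 0.1952
−0.163·log₂(0.163) = 0.4266
Sum ≈ 2.1410 → 2.141 bits.

2.141 bits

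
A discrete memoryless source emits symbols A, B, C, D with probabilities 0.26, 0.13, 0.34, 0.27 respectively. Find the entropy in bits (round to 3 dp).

H = −Σ pᵢ log₂ pᵢ.
−0.26·log₂(0.26) = 0.5053
−0.13·log₂(0.13) = 0.3826
−0.34·log₂(0.34) = 0.5292
−0.27·log₂(0.27) = 0.5100
Sum ≈ 1.9271 → 1.927 bits.

1.927 bits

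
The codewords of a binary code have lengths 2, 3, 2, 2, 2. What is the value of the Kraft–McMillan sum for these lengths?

With common denominator 2^3 = 8: Σ 2^(−ℓᵢ) = 2/8 + 1/8 + 2/8 + 2/8 + 2/8 = 9/8 = 1.125.

1.125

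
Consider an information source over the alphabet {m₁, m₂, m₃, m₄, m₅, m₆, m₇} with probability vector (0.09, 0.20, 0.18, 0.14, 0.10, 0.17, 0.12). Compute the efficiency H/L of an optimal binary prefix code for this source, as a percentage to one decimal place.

Entropy H = −Σ p log₂ p ≈ 2.7533 bits.
Huffman merges: 9/100+1/10→19/100; 3/25+7/50→13/50; 17/100+9/50→7/20; 19/100+1/5→39/100; 13/50+7/20→61/100; 39/100+61/100→1. L = 14/5 ≈ 2.8000.
Efficiency = H/L = 2.7533/2.8000 = 98.3%.

98.3%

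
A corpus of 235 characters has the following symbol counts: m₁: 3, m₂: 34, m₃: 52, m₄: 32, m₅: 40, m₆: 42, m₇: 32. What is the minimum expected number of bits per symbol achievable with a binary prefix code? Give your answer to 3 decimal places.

2.749 bits/symbol

Probabilities are the counts divided by 235.
Repeatedly combine the two least-probable nodes; the expected code length is the sum of the merged weights.
merge 3/235 + 32/235 → 7/47
merge 32/235 + 34/235 → 66/235
merge 7/47 + 8/47 → 15/47
merge 42/235 + 52/235 → 2/5
merge 66/235 + 15/47 → 3/5
merge 2/5 + 3/5 → 1
L = 7/47 + 66/235 + 15/47 + 2/5 + 3/5 + 1 = 646/235 ≈ 2.749 bits/symbol.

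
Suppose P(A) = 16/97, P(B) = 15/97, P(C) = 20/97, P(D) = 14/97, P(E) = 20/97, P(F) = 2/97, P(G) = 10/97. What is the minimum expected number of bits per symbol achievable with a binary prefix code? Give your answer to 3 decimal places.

2.711 bits/symbol

Repeatedly combine the two least-probable nodes; the expected code length is the sum of the merged weights.
merge 2/97 + 10/97 → 12/97
merge 12/97 + 14/97 → 26/97
merge 15/97 + 16/97 → 31/97
merge 20/97 + 20/97 → 40/97
merge 26/97 + 31/97 → 57/97
merge 40/97 + 57/97 → 1
L = 12/97 + 26/97 + 31/97 + 40/97 + 57/97 + 1 = 263/97 ≈ 2.711 bits/symbol.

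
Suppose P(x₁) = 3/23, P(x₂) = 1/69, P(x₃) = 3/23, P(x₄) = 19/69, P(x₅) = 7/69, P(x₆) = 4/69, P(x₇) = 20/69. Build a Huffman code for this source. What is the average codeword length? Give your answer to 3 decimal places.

2.507 bits/symbol

Repeatedly combine the two least-probable nodes; the expected code length is the sum of the merged weights.
merge 1/69 + 4/69 → 5/69
merge 5/69 + 7/69 → 4/23
merge 3/23 + 3/23 → 6/23
merge 4/23 + 6/23 → 10/23
merge 19/69 + 20/69 → 13/23
merge 10/23 + 13/23 → 1
L = 5/69 + 4/23 + 6/23 + 10/23 + 13/23 + 1 = 173/69 ≈ 2.507 bits/symbol.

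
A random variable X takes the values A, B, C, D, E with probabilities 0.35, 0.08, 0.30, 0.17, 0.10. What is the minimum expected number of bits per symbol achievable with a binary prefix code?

2.18 bits/symbol

Repeatedly combine the two least-probable nodes; the expected code length is the sum of the merged weights.
merge 2/25 + 1/10 → 9/50
merge 17/100 + 9/50 → 7/20
merge 3/10 + 7/20 → 13/20
merge 7/20 + 13/20 → 1
L = 9/50 + 7/20 + 13/20 + 1 = 109/50 = 2.18 bits/symbol.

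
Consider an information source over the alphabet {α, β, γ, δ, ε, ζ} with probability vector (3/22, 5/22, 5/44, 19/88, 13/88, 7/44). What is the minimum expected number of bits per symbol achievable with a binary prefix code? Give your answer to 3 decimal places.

2.557 bits/symbol

Repeatedly combine the two least-probable nodes; the expected code length is the sum of the merged weights.
merge 5/44 + 3/22 → 1/4
merge 13/88 + 7/44 → 27/88
merge 19/88 + 5/22 → 39/88
merge 1/4 + 27/88 → 49/88
merge 39/88 + 49/88 → 1
L = 1/4 + 27/88 + 39/88 + 49/88 + 1 = 225/88 ≈ 2.557 bits/symbol.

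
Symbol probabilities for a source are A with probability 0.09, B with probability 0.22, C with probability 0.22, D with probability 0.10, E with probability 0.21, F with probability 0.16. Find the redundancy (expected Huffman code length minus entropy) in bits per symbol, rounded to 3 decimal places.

0.038 bits

Entropy H = −Σ p log₂ p ≈ 2.5018 bits.
Huffman merges: 9/100+1/10→19/100; 4/25+19/100→7/20; 21/100+11/50→43/100; 11/50+7/20→57/100; 43/100+57/100→1. L = 127/50 ≈ 2.5400.
L − H = 2.5400 − 2.5018 = 0.038 bits.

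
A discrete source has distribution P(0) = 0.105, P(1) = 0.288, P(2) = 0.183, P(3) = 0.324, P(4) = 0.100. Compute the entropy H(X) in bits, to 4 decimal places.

H = −Σ pᵢ log₂ pᵢ.
−0.105·log₂(0.105) = 0.3414
−0.288·log₂(0.288) = 0.5172
−0.183·log₂(0.183) = 0.4484
−0.324·log₂(0.324) = 0.5268
−0.100·log₂(0.100) = 0.3322
Sum ≈ 2.1660 → 2.1660 bits.

2.1660 bits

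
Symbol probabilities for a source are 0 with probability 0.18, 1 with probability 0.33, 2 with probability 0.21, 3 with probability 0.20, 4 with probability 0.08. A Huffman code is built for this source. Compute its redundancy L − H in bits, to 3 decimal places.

Entropy H = −Σ p log₂ p ≈ 2.2018 bits.
Huffman merges: 2/25+9/50→13/50; 1/5+21/100→41/100; 13/50+33/100→59/100; 41/100+59/100→1. L = 113/50 ≈ 2.2600.
L − H = 2.2600 − 2.2018 = 0.058 bits.

0.058 bits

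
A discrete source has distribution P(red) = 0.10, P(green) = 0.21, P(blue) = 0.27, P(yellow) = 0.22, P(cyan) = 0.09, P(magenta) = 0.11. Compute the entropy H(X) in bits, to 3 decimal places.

H = −Σ pᵢ log₂ pᵢ.
−0.10·log₂(0.10) = 0.3322
−0.21·log₂(0.21) = 0.4728
−0.27·log₂(0.27) = 0.5100
−0.22·log₂(0.22) = 0.4806
−0.09·log₂(0.09) = 0.3127
−0.11·log₂(0.11) = 0.3503
Sum ≈ 2.4586 → 2.459 bits.

2.459 bits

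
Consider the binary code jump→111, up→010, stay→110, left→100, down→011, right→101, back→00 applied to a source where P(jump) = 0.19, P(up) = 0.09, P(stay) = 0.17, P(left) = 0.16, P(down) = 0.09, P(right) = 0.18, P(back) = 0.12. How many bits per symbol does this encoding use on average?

2.88 bits/symbol

L̄ = Σ pᵢ·ℓᵢ = 0.19·3 + 0.09·3 + 0.17·3 + 0.16·3 + 0.09·3 + 0.18·3 + 0.12·2 = 2.88 bits/symbol.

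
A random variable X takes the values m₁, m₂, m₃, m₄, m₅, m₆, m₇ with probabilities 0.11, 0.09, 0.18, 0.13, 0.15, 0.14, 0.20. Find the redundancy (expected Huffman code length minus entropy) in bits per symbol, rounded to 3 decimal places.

Entropy H = −Σ p log₂ p ≈ 2.7629 bits.
Huffman merges: 9/100+11/100→1/5; 13/100+7/50→27/100; 3/20+9/50→33/100; 1/5+1/5→2/5; 27/100+33/100→3/5; 2/5+3/5→1. L = 14/5 ≈ 2.8000.
L − H = 2.8000 − 2.7629 = 0.037 bits.

0.037 bits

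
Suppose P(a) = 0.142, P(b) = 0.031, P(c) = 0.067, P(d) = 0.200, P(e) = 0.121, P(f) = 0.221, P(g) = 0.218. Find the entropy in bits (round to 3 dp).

H = −Σ pᵢ log₂ pᵢ.
−0.142·log₂(0.142) = 0.3999
−0.031·log₂(0.031) = 0.1554
−0.067·log₂(0.067) = 0.2613
−0.200·log₂(0.200) = 0.4644
−0.121·log₂(0.121) = 0.3687
−0.221·log₂(0.221) = 0.4813
−0.218·log₂(0.218) = 0.4791
Sum ≈ 2.6100 → 2.610 bits.

2.610 bits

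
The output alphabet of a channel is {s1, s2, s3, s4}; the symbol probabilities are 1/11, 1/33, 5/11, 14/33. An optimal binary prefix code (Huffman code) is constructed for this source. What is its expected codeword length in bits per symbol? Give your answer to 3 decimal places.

1.667 bits/symbol

Repeatedly combine the two least-probable nodes; the expected code length is the sum of the merged weights.
merge 1/33 + 1/11 → 4/33
merge 4/33 + 14/33 → 6/11
merge 5/11 + 6/11 → 1
L = 4/33 + 6/11 + 1 = 5/3 ≈ 1.667 bits/symbol.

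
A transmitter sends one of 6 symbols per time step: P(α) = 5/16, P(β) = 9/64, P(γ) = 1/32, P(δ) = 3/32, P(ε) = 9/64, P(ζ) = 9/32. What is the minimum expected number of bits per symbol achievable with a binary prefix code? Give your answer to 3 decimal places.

2.391 bits/symbol

Repeatedly combine the two least-probable nodes; the expected code length is the sum of the merged weights.
merge 1/32 + 3/32 → 1/8
merge 1/8 + 9/64 → 17/64
merge 9/64 + 17/64 → 13/32
merge 9/32 + 5/16 → 19/32
merge 13/32 + 19/32 → 1
L = 1/8 + 17/64 + 13/32 + 19/32 + 1 = 153/64 ≈ 2.391 bits/symbol.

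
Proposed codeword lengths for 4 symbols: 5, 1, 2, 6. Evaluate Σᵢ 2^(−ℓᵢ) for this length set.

0.796875

With common denominator 2^6 = 64: Σ 2^(−ℓᵢ) = 2/64 + 32/64 + 16/64 + 1/64 = 51/64 = 0.796875.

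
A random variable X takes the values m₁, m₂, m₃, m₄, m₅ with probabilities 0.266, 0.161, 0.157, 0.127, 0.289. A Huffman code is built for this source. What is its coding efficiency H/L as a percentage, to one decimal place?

Entropy H = −Σ p log₂ p ≈ 2.2474 bits.
Huffman merges: 127/1000+157/1000→71/250; 161/1000+133/500→427/1000; 71/250+289/1000→573/1000; 427/1000+573/1000→1. L = 571/250 ≈ 2.2840.
Efficiency = H/L = 2.2474/2.2840 = 98.4%.

98.4%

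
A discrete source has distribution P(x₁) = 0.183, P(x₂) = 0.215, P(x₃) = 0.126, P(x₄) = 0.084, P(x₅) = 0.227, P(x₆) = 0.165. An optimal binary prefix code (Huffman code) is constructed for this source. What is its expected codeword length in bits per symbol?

Repeatedly combine the two least-probable nodes; the expected code length is the sum of the merged weights.
merge 21/250 + 63/500 → 21/100
merge 33/200 + 183/1000 → 87/250
merge 21/100 + 43/200 → 17/40
merge 227/1000 + 87/250 → 23/40
merge 17/40 + 23/40 → 1
L = 21/100 + 87/250 + 17/40 + 23/40 + 1 = 1279/500 = 2.558 bits/symbol.

2.558 bits/symbol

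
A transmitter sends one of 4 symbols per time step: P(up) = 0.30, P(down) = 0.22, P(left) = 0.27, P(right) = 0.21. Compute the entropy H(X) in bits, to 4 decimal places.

1.9845 bits

H = −Σ pᵢ log₂ pᵢ.
−0.30·log₂(0.30) = 0.5211
−0.22·log₂(0.22) = 0.4806
−0.27·log₂(0.27) = 0.5100
−0.21·log₂(0.21) = 0.4728
Sum ≈ 1.9845 → 1.9845 bits.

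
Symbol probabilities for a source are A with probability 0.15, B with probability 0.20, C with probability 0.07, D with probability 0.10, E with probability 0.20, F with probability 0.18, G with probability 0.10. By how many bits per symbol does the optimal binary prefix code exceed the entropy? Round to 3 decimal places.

0.052 bits

Entropy H = −Σ p log₂ p ≈ 2.7176 bits.
Huffman merges: 7/100+1/10→17/100; 1/10+3/20→1/4; 17/100+9/50→7/20; 1/5+1/5→2/5; 1/4+7/20→3/5; 2/5+3/5→1. L = 277/100 ≈ 2.7700.
L − H = 2.7700 − 2.7176 = 0.052 bits.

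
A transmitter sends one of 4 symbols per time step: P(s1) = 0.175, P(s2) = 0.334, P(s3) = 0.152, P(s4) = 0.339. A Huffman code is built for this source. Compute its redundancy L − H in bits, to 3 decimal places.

Entropy H = −Σ p log₂ p ≈ 1.9106 bits.
Huffman merges: 19/125+7/40→327/1000; 327/1000+167/500→661/1000; 339/1000+661/1000→1. L = 497/250 ≈ 1.9880.
L − H = 1.9880 − 1.9106 = 0.077 bits.

0.077 bits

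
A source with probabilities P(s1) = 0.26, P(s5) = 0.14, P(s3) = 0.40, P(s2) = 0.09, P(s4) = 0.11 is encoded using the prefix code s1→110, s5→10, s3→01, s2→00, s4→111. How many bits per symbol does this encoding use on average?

L̄ = Σ pᵢ·ℓᵢ = 0.26·3 + 0.14·2 + 0.40·2 + 0.09·2 + 0.11·3 = 2.37 bits/symbol.

2.37 bits/symbol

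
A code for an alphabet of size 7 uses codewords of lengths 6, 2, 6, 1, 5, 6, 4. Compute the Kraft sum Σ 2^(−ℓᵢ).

0.890625

With common denominator 2^6 = 64: Σ 2^(−ℓᵢ) = 1/64 + 16/64 + 1/64 + 32/64 + 2/64 + 1/64 + 4/64 = 57/64 = 0.890625.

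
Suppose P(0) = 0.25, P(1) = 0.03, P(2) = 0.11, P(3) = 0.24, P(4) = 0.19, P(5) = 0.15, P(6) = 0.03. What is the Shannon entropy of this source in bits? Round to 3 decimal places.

2.514 bits

H = −Σ pᵢ log₂ pᵢ.
−0.25·log₂(0.25) = 0.5000
−0.03·log₂(0.03) = 0.1518
−0.11·log₂(0.11) = 0.3503
−0.24·log₂(0.24) = 0.4941
−0.19·log₂(0.19) = 0.4552
−0.15·log₂(0.15) = 0.4105
−0.03·log₂(0.03) = 0.1518
Sum ≈ 2.5137 → 2.514 bits.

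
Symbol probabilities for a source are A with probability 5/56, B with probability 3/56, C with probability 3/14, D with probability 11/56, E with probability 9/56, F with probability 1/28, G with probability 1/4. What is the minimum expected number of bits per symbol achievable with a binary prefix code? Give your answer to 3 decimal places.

Repeatedly combine the two least-probable nodes; the expected code length is the sum of the merged weights.
merge 1/28 + 3/56 → 5/56
merge 5/56 + 5/56 → 5/28
merge 9/56 + 5/28 → 19/56
merge 11/56 + 3/14 → 23/56
merge 1/4 + 19/56 → 33/56
merge 23/56 + 33/56 → 1
L = 5/56 + 5/28 + 19/56 + 23/56 + 33/56 + 1 = 73/28 ≈ 2.607 bits/symbol.

2.607 bits/symbol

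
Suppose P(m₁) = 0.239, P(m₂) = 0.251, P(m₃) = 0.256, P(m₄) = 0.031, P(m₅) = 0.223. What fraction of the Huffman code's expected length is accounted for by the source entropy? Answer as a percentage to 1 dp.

Entropy H = −Σ p log₂ p ≈ 2.1354 bits.
Huffman merges: 31/1000+223/1000→127/500; 239/1000+251/1000→49/100; 127/500+32/125→51/100; 49/100+51/100→1. L = 1127/500 ≈ 2.2540.
Efficiency = H/L = 2.1354/2.2540 = 94.7%.

94.7%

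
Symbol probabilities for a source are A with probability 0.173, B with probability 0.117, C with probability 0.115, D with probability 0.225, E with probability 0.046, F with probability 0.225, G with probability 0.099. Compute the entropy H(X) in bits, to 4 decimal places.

2.6619 bits

H = −Σ pᵢ log₂ pᵢ.
−0.173·log₂(0.173) = 0.4379
−0.117·log₂(0.117) = 0.3622
−0.115·log₂(0.115) = 0.3588
−0.225·log₂(0.225) = 0.4842
−0.046·log₂(0.046) = 0.2043
−0.225·log₂(0.225) = 0.4842
−0.099·log₂(0.099) = 0.3303
Sum ≈ 2.6619 → 2.6619 bits.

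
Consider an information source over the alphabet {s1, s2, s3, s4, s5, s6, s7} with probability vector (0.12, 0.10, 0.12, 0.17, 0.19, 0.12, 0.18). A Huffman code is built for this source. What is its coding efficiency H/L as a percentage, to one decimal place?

Entropy H = −Σ p log₂ p ≈ 2.7685 bits.
Huffman merges: 1/10+3/25→11/50; 3/25+3/25→6/25; 17/100+9/50→7/20; 19/100+11/50→41/100; 6/25+7/20→59/100; 41/100+59/100→1. L = 281/100 ≈ 2.8100.
Efficiency = H/L = 2.7685/2.8100 = 98.5%.

98.5%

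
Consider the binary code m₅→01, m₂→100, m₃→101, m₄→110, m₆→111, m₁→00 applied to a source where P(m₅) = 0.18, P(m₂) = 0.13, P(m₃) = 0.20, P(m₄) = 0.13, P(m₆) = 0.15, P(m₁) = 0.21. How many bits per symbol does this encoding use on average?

2.61 bits/symbol

L̄ = Σ pᵢ·ℓᵢ = 0.18·2 + 0.13·3 + 0.20·3 + 0.13·3 + 0.15·3 + 0.21·2 = 2.61 bits/symbol.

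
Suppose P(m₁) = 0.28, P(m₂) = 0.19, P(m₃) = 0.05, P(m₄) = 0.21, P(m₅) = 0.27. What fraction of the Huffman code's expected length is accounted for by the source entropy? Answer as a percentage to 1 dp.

96.8%

Entropy H = −Σ p log₂ p ≈ 2.1684 bits.
Huffman merges: 1/20+19/100→6/25; 21/100+6/25→9/20; 27/100+7/25→11/20; 9/20+11/20→1. L = 56/25 ≈ 2.2400.
Efficiency = H/L = 2.1684/2.2400 = 96.8%.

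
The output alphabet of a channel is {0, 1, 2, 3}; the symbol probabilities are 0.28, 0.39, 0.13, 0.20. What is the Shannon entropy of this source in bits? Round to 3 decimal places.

H = −Σ pᵢ log₂ pᵢ.
−0.28·log₂(0.28) = 0.5142
−0.39·log₂(0.39) = 0.5298
−0.13·log₂(0.13) = 0.3826
−0.20·log₂(0.20) = 0.4644
Sum ≈ 1.8910 → 1.891 bits.

1.891 bits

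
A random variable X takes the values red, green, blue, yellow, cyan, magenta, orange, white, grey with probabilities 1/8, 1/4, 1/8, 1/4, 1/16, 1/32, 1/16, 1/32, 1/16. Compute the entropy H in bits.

2.8125 bits

Each probability is a power of 1/2, so log₂(1/p) is an integer.
H = Σ p·log₂(1/p) = 1/8·3 + 1/4·2 + 1/8·3 + 1/4·2 + 1/16·4 + 1/32·5 + 1/16·4 + 1/32·5 + 1/16·4 = 2.8125 bits.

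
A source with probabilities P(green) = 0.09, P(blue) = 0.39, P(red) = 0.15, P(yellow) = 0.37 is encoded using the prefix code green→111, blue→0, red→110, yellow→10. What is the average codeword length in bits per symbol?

1.85 bits/symbol

L̄ = Σ pᵢ·ℓᵢ = 0.09·3 + 0.39·1 + 0.15·3 + 0.37·2 = 1.85 bits/symbol.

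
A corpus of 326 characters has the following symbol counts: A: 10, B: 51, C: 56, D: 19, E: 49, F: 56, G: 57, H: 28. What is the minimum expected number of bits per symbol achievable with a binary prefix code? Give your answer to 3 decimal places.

2.914 bits/symbol

Probabilities are the counts divided by 326.
Repeatedly combine the two least-probable nodes; the expected code length is the sum of the merged weights.
merge 5/163 + 19/326 → 29/326
merge 14/163 + 29/326 → 57/326
merge 49/326 + 51/326 → 50/163
merge 28/163 + 28/163 → 56/163
merge 57/326 + 57/326 → 57/163
merge 50/163 + 56/163 → 106/163
merge 57/163 + 106/163 → 1
L = 29/326 + 57/326 + 50/163 + 56/163 + 57/163 + 106/163 + 1 = 475/163 ≈ 2.914 bits/symbol.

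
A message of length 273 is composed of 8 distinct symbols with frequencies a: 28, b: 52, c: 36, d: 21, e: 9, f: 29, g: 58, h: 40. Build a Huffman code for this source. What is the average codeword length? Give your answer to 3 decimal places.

Probabilities are the counts divided by 273.
Repeatedly combine the two least-probable nodes; the expected code length is the sum of the merged weights.
merge 3/91 + 1/13 → 10/91
merge 4/39 + 29/273 → 19/91
merge 10/91 + 12/91 → 22/91
merge 40/273 + 4/21 → 92/273
merge 19/91 + 58/273 → 115/273
merge 22/91 + 92/273 → 158/273
merge 115/273 + 158/273 → 1
L = 10/91 + 19/91 + 22/91 + 92/273 + 115/273 + 158/273 + 1 = 113/39 ≈ 2.897 bits/symbol.

2.897 bits/symbol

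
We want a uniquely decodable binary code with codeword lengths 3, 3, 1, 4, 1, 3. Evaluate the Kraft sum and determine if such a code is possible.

1.4375; no

With common denominator 2^4 = 16: Σ 2^(−ℓᵢ) = 2/16 + 2/16 + 8/16 + 1/16 + 8/16 + 2/16 = 23/16 = 1.4375.
Kraft's inequality requires Σ ≤ 1; here Σ = 1.4375 > 1, so no such prefix code exists.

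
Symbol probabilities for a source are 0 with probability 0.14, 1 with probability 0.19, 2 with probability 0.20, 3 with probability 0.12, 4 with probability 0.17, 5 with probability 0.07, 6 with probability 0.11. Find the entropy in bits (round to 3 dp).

2.737 bits

H = −Σ pᵢ log₂ pᵢ.
−0.14·log₂(0.14) = 0.3971
−0.19·log₂(0.19) = 0.4552
−0.20·log₂(0.20) = 0.4644
−0.12·log₂(0.12) = 0.3671
−0.17·log₂(0.17) = 0.4346
−0.07·log₂(0.07) = 0.2686
−0.11·log₂(0.11) = 0.3503
Sum ≈ 2.7372 → 2.737 bits.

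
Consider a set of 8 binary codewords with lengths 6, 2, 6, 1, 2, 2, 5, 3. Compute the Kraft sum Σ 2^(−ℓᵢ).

1.4375

With common denominator 2^6 = 64: Σ 2^(−ℓᵢ) = 1/64 + 16/64 + 1/64 + 32/64 + 16/64 + 16/64 + 2/64 + 8/64 = 92/64 = 1.4375.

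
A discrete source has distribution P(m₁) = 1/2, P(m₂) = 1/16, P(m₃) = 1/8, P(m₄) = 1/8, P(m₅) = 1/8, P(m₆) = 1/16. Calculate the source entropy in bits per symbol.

Each probability is a power of 1/2, so log₂(1/p) is an integer.
H = Σ p·log₂(1/p) = 1/2·1 + 1/16·4 + 1/8·3 + 1/8·3 + 1/8·3 + 1/16·4 = 2.125 bits.

2.125 bits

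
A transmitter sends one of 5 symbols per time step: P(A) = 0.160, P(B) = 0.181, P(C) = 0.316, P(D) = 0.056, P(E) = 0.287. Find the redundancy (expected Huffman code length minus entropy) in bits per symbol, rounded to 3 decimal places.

0.072 bits

Entropy H = −Σ p log₂ p ≈ 2.1443 bits.
Huffman merges: 7/125+4/25→27/125; 181/1000+27/125→397/1000; 287/1000+79/250→603/1000; 397/1000+603/1000→1. L = 277/125 ≈ 2.2160.
L − H = 2.2160 − 2.1443 = 0.072 bits.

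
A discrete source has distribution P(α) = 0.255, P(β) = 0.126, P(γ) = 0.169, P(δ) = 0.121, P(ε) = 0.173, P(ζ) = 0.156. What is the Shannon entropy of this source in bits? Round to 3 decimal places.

2.537 bits

H = −Σ pᵢ log₂ pᵢ.
−0.255·log₂(0.255) = 0.5027
−0.126·log₂(0.126) = 0.3766
−0.169·log₂(0.169) = 0.4335
−0.121·log₂(0.121) = 0.3687
−0.173·log₂(0.173) = 0.4379
−0.156·log₂(0.156) = 0.4181
Sum ≈ 2.5374 → 2.537 bits.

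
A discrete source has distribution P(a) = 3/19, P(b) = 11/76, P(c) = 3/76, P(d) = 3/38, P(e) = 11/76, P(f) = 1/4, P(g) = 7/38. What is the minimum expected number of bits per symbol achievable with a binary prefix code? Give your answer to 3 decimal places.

2.684 bits/symbol

Repeatedly combine the two least-probable nodes; the expected code length is the sum of the merged weights.
merge 3/76 + 3/38 → 9/76
merge 9/76 + 11/76 → 5/19
merge 11/76 + 3/19 → 23/76
merge 7/38 + 1/4 → 33/76
merge 5/19 + 23/76 → 43/76
merge 33/76 + 43/76 → 1
L = 9/76 + 5/19 + 23/76 + 33/76 + 43/76 + 1 = 51/19 ≈ 2.684 bits/symbol.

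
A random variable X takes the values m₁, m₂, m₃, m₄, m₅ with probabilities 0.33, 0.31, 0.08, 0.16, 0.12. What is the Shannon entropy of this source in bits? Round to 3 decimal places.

H = −Σ pᵢ log₂ pᵢ.
−0.33·log₂(0.33) = 0.5278
−0.31·log₂(0.31) = 0.5238
−0.08·log₂(0.08) = 0.2915
−0.16·log₂(0.16) = 0.4230
−0.12·log₂(0.12) = 0.3671
Sum ≈ 2.1332 → 2.133 bits.

2.133 bits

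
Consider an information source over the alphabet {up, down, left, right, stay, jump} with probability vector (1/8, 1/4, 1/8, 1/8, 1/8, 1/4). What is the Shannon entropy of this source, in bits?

2.5 bits

Each probability is a power of 1/2, so log₂(1/p) is an integer.
H = Σ p·log₂(1/p) = 1/8·3 + 1/4·2 + 1/8·3 + 1/8·3 + 1/8·3 + 1/4·2 = 2.5 bits.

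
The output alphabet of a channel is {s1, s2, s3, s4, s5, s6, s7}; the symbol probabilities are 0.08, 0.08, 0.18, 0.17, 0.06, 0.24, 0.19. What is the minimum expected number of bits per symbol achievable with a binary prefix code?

Repeatedly combine the two least-probable nodes; the expected code length is the sum of the merged weights.
merge 3/50 + 2/25 → 7/50
merge 2/25 + 7/50 → 11/50
merge 17/100 + 9/50 → 7/20
merge 19/100 + 11/50 → 41/100
merge 6/25 + 7/20 → 59/100
merge 41/100 + 59/100 → 1
L = 7/50 + 11/50 + 7/20 + 41/100 + 59/100 + 1 = 271/100 = 2.71 bits/symbol.

2.71 bits/symbol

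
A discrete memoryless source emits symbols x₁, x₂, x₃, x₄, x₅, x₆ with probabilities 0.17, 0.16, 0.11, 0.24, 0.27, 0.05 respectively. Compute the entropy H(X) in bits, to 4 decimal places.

2.4281 bits

H = −Σ pᵢ log₂ pᵢ.
−0.17·log₂(0.17) = 0.4346
−0.16·log₂(0.16) = 0.4230
−0.11·log₂(0.11) = 0.3503
−0.24·log₂(0.24) = 0.4941
−0.27·log₂(0.27) = 0.5100
−0.05·log₂(0.05) = 0.2161
Sum ≈ 2.4281 → 2.4281 bits.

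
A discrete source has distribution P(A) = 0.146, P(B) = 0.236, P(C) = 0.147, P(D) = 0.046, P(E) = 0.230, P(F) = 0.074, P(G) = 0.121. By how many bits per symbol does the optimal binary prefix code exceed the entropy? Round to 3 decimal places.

Entropy H = −Σ p log₂ p ≈ 2.6422 bits.
Huffman merges: 23/500+37/500→3/25; 3/25+121/1000→241/1000; 73/500+147/1000→293/1000; 23/100+59/250→233/500; 241/1000+293/1000→267/500; 233/500+267/500→1. L = 1327/500 ≈ 2.6540.
L − H = 2.6540 − 2.6422 = 0.012 bits.

0.012 bits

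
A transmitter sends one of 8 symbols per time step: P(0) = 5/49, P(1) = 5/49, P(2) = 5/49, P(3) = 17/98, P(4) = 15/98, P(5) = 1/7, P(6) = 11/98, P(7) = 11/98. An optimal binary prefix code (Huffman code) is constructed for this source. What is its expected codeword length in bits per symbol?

3 bits/symbol

Repeatedly combine the two least-probable nodes; the expected code length is the sum of the merged weights.
merge 5/49 + 5/49 → 10/49
merge 5/49 + 11/98 → 3/14
merge 11/98 + 1/7 → 25/98
merge 15/98 + 17/98 → 16/49
merge 10/49 + 3/14 → 41/98
merge 25/98 + 16/49 → 57/98
merge 41/98 + 57/98 → 1
L = 10/49 + 3/14 + 25/98 + 16/49 + 41/98 + 57/98 + 1 = 3 bits/symbol.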